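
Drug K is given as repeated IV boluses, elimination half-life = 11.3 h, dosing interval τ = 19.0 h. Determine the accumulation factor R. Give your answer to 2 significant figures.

1.5

k = ln2 / t½ = 0.693147 / 11.3 = 0.06134 h⁻¹
e^(−kτ) = e^(−0.06134 × 19.0) = 0.3118
Accumulation ratio R = 1 / (1 − e^(−kτ)) = 1 / (1 − 0.3118) = 1.453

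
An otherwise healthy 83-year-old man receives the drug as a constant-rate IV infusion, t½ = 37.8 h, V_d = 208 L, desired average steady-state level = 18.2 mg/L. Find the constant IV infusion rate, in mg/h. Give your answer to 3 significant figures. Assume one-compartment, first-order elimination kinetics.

k = ln2 / t½ = 0.693147 / 37.8 = 0.01834 h⁻¹
CL = k × Vd = 0.01834 × 208 = 3.815 L/h
At steady state, infusion rate R₀ = Css × CL = 18.2 × 3.815 = 69.43 mg/h

69.4 mg/h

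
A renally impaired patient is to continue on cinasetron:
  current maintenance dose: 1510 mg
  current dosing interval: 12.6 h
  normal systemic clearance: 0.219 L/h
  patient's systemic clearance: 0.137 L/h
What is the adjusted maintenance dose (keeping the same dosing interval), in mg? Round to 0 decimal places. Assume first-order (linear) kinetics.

945 mg

To keep the same average steady-state level, dosing rate must scale with clearance.
CL ratio = 0.137 / 0.219 = 0.6256
New dose (same interval) = 1510 × 0.6256 = 944.7 mg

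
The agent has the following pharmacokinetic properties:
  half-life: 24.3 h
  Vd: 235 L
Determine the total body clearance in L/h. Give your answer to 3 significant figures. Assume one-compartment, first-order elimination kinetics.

6.70 L/h

k = ln2 / t½ = 0.693147 / 24.3 = 0.02852 h⁻¹
CL = k × Vd = 0.02852 × 235 = 6.702 L/h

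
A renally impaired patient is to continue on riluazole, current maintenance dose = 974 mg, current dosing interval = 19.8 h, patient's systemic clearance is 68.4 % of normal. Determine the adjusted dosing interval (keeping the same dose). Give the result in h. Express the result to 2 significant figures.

To keep the same average steady-state level, dosing rate must scale with clearance.
CL ratio = 68.4 / 100 = 0.6840
New interval (same dose) = 19.8 / 0.6840 = 28.95 h

29 h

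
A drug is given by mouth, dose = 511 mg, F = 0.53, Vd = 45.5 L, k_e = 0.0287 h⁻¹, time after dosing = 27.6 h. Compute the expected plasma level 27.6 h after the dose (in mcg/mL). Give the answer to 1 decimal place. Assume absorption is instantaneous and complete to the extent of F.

2.7 mcg/mL

Amount reaching circulation = F × Dose = 0.53 × 511.0 = 270.8 mg
C₀ = F·Dose / Vd = 270.8 / 45.5 = 5.952 mg/L
C = C₀ · e^(−k·t) = 5.952 × e^(−0.02870 × 27.6)
  = 5.952 × 0.4529 = 2.696 mg/L
(2.696 mg/L = 2.696 mcg/mL)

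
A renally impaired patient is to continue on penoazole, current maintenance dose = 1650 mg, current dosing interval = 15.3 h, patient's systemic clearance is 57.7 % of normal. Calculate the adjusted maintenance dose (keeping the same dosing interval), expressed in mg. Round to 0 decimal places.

952 mg

To keep the same average steady-state level, dosing rate must scale with clearance.
CL ratio = 57.7 / 100 = 0.5770
New dose (same interval) = 1650 × 0.5770 = 952.1 mg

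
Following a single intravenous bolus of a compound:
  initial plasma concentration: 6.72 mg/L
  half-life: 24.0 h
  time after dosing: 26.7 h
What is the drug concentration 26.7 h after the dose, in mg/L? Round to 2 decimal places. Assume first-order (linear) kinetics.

k = ln2 / t½ = 0.693147 / 24.0 = 0.02888 h⁻¹
C = C₀ · e^(−k·t) = 6.720 × e^(−0.02888 × 26.7)
  = 6.720 × 0.4625 = 3.108 mg/L

3.11 mg/L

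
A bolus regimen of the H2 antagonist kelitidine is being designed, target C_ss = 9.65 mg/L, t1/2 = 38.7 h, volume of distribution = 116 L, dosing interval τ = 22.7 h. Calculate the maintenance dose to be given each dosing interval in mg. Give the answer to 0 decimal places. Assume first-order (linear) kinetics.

k = ln2 / t½ = 0.693147 / 38.7 = 0.01791 h⁻¹
CL = k × Vd = 0.01791 × 116 = 2.078 L/h
At steady state, Dose/τ = Css × CL.
Dose = Css × CL × τ = 9.65 × 2.078 × 22.7 = 455.2 mg

455 mg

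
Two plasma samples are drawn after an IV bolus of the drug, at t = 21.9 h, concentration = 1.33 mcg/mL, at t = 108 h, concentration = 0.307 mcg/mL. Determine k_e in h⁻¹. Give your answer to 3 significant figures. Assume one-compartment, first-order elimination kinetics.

0.0170 h⁻¹

k = ln(C₁/C₂) / (t₂ − t₁) = ln(1.33/0.307) / (108 − 21.9)
  = 1.466 / 86.10 = 0.01703 h⁻¹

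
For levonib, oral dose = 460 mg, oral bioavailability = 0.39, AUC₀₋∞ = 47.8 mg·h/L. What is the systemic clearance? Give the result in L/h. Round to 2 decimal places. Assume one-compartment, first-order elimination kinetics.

3.75 L/h

CL = F·Dose / AUC = 0.39 × 460 / 47.8 = 3.753 L/h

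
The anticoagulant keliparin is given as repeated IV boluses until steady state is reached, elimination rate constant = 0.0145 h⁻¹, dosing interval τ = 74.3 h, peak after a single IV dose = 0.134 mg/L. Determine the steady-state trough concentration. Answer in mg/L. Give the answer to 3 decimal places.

0.069 mg/L

e^(−kτ) = e^(−0.01450 × 74.3) = 0.3405
Accumulation ratio R = 1 / (1 − e^(−kτ)) = 1 / (1 − 0.3405) = 1.516
Steady-state trough = C₀ × R × e^(−kτ) = 0.134 × 1.516 × 0.3405 = 0.06917 mg/L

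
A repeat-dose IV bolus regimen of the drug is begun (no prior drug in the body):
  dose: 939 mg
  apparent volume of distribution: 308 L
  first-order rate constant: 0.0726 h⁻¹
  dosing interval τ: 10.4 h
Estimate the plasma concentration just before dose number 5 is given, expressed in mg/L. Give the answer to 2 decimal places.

C₀ per dose = Dose / Vd = 939 / 308 = 3.049 mg/L
Fraction remaining after one interval: r = e^(−kτ) = e^(−0.07260 × 10.4) = 0.4700
Before dose 5, 4 doses have been given (aged 1τ, 2τ, 3τ, 4τ).
C_trough = C₀ × (r + r² + … + r^4) = C₀ × r(1−r^4)/(1−r)
        = 3.049 × 0.4700 × (1 − 0.04880) / (1 − 0.4700) = 2.572 mg/L

2.57 mg/L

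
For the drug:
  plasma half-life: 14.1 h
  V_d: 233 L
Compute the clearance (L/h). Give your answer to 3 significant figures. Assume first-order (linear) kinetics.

11.5 L/h

k = ln2 / t½ = 0.693147 / 14.1 = 0.04916 h⁻¹
CL = k × Vd = 0.04916 × 233 = 11.45 L/h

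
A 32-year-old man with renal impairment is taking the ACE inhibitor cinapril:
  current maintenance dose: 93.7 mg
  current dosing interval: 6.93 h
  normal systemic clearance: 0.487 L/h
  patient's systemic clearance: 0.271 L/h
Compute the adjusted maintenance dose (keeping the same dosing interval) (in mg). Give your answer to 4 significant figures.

To keep the same average steady-state level, dosing rate must scale with clearance.
CL ratio = 0.271 / 0.487 = 0.5565
New dose (same interval) = 93.7 × 0.5565 = 52.14 mg

52.14 mg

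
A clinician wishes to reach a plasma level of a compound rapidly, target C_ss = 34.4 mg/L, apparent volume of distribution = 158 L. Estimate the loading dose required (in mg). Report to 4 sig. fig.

LD = Css × Vd = 34.4 × 158 = 5435 mg

5435 mg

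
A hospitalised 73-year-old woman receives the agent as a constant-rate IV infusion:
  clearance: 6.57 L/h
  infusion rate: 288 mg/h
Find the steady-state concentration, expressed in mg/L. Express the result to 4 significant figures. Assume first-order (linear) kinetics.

43.84 mg/L

At steady state Css = R₀ / CL = 288 / 6.570 = 43.84 mg/L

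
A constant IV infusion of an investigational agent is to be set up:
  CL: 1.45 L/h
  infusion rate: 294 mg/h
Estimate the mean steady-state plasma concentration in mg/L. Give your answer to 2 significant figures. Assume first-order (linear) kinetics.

200 mg/L

At steady state Css = R₀ / CL = 294 / 1.450 = 202.8 mg/L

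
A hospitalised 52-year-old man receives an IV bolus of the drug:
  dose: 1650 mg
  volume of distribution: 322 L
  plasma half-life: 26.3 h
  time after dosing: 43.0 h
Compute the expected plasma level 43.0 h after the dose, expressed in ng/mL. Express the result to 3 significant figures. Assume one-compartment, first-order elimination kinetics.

C₀ = Dose / Vd = 1650 / 322 = 5.124 mg/L
k = ln2 / t½ = 0.693147 / 26.3 = 0.02636 h⁻¹
C = C₀ · e^(−k·t) = 5.124 × e^(−0.02636 × 43.0)
  = 5.124 × 0.3219 = 1.649 mg/L
Convert: 1.649 mg/L × 1000 = 1649 ng/mL

1650 ng/mL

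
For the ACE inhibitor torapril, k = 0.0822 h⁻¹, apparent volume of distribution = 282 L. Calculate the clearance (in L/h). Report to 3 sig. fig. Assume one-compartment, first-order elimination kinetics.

CL = k × Vd = 0.0822 × 282 = 23.18 L/h

23.2 L/h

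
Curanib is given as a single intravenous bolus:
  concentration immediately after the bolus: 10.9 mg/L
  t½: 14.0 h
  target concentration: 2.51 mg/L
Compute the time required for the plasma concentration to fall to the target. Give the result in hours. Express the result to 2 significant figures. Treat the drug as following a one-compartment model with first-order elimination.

k = ln2 / t½ = 0.693147 / 14.0 = 0.04951 h⁻¹
t = ln(C₀ / C) / k = ln(10.90 / 2.51) / 0.04951
  = ln(4.343) / 0.04951 = 1.469 / 0.04951 = 29.67 h

30 h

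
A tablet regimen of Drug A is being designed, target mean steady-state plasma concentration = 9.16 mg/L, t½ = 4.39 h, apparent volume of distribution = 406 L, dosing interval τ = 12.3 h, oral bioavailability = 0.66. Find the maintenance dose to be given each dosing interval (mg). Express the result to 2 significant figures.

11000 mg

k = ln2 / t½ = 0.693147 / 4.39 = 0.1579 h⁻¹
CL = k × Vd = 0.1579 × 406 = 64.11 L/h
At steady state, F × (Dose/τ) = Css × CL.
Dose = Css × CL × τ / F = 9.16 × 64.11 × 12.3 / 0.66 = 10940 mg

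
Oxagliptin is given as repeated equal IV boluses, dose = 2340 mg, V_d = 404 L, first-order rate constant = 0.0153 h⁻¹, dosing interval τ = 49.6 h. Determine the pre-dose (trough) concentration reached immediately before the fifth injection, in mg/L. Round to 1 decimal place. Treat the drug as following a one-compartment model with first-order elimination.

C₀ per dose = Dose / Vd = 2340 / 404 = 5.792 mg/L
Fraction remaining after one interval: r = e^(−kτ) = e^(−0.01530 × 49.6) = 0.4682
Before dose 5, 4 doses have been given (aged 1τ, 2τ, 3τ, 4τ).
C_trough = C₀ × (r + r² + … + r^4) = C₀ × r(1−r^4)/(1−r)
        = 5.792 × 0.4682 × (1 − 0.04805) / (1 − 0.4682) = 4.854 mg/L

4.9 mg/L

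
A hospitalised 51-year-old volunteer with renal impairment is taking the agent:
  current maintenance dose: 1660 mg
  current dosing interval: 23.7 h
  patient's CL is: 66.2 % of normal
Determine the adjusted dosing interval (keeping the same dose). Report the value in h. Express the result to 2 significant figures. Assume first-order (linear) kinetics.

To keep the same average steady-state level, dosing rate must scale with clearance.
CL ratio = 66.2 / 100 = 0.6620
New interval (same dose) = 23.7 / 0.6620 = 35.80 h

36 h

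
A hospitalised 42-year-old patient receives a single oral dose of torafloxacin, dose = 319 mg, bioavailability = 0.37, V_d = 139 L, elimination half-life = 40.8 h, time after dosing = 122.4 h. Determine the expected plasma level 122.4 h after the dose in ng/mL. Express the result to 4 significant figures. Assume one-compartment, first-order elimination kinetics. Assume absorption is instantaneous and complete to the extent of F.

106.1 ng/mL

Amount reaching circulation = F × Dose = 0.37 × 319.0 = 118.0 mg
C₀ = F·Dose / Vd = 118.0 / 139 = 0.8489 mg/L
k = ln2 / t½ = 0.693147 / 40.8 = 0.01699 h⁻¹
t / t½ = 122.4 / 40.8 = 3 half-lives
C = C₀ × (1/2)^3 = 0.8489 × 0.1250 = 0.1061 mg/L
Convert: 0.1061 mg/L × 1000 = 106.1 ng/mL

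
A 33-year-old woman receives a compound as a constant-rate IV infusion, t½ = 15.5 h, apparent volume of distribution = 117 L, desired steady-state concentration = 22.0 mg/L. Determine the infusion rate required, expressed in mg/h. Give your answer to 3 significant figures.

115 mg/h

k = ln2 / t½ = 0.693147 / 15.5 = 0.04472 h⁻¹
CL = k × Vd = 0.04472 × 117 = 5.232 L/h
At steady state, infusion rate R₀ = Css × CL = 22.0 × 5.232 = 115.1 mg/h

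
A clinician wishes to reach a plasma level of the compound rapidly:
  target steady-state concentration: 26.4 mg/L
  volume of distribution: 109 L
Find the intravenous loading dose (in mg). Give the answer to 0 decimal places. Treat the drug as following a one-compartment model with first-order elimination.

2878 mg

LD = Css × Vd = 26.4 × 109 = 2878 mg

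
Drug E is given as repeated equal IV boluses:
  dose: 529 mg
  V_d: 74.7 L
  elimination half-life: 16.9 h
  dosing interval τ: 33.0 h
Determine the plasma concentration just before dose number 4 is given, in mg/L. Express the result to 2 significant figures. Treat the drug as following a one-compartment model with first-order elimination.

C₀ per dose = Dose / Vd = 529 / 74.7 = 7.082 mg/L
k = ln2 / t½ = 0.693147 / 16.9 = 0.04101 h⁻¹
Fraction remaining after one interval: r = e^(−kτ) = e^(−0.04101 × 33.0) = 0.2584
Before dose 4, 3 doses have been given (aged 1τ, 2τ, 3τ).
C_trough = C₀ × (r + r² + … + r^3) = C₀ × r(1−r^3)/(1−r)
        = 7.082 × 0.2584 × (1 − 0.01725) / (1 − 0.2584) = 2.425 mg/L

2.4 mg/L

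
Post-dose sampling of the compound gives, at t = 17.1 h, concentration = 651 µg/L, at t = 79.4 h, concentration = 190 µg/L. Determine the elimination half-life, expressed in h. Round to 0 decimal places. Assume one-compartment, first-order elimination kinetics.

35 h

k = ln(C₁/C₂) / (t₂ − t₁) = ln(651/190) / (79.4 − 17.1)
  = 1.231 / 62.30 = 0.01976 h⁻¹
t½ = ln2 / k = 0.693147 / 0.01976 = 35.08 h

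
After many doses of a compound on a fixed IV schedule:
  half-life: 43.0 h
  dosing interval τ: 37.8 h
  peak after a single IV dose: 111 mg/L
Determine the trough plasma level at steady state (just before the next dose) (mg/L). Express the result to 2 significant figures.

k = ln2 / t½ = 0.693147 / 43.0 = 0.01612 h⁻¹
e^(−kτ) = e^(−0.01612 × 37.8) = 0.5437
Accumulation ratio R = 1 / (1 − e^(−kτ)) = 1 / (1 − 0.5437) = 2.192
Steady-state trough = C₀ × R × e^(−kτ) = 111 × 2.192 × 0.5437 = 132.3 mg/L

130 mg/L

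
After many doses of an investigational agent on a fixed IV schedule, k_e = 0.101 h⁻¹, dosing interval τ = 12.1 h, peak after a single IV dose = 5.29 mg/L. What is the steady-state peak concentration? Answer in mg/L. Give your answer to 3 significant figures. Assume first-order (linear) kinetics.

7.50 mg/L

e^(−kτ) = e^(−0.1010 × 12.1) = 0.2946
Accumulation ratio R = 1 / (1 − e^(−kτ)) = 1 / (1 − 0.2946) = 1.418
Steady-state peak = C₀ × R = 5.29 × 1.418 = 7.501 mg/L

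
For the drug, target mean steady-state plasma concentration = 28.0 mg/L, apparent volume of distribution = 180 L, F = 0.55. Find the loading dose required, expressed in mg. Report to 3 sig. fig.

LD = Css × Vd / F = 28.0 × 180 / 0.55 = 9164 mg

9160 mg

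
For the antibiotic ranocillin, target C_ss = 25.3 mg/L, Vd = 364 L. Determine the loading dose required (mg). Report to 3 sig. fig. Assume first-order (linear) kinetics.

LD = Css × Vd = 25.3 × 364 = 9209 mg

9210 mg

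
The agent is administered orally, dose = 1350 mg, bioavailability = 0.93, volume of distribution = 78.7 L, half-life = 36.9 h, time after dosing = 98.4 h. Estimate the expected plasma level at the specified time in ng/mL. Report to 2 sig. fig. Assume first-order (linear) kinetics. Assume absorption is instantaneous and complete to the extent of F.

Amount reaching circulation = F × Dose = 0.93 × 1350 = 1256 mg
C₀ = F·Dose / Vd = 1256 / 78.7 = 15.96 mg/L
k = ln2 / t½ = 0.693147 / 36.9 = 0.01878 h⁻¹
C = C₀ · e^(−k·t) = 15.96 × e^(−0.01878 × 98.4)
  = 15.96 × 0.1576 = 2.515 mg/L
Convert: 2.515 mg/L × 1000 = 2515 ng/mL

2500 ng/mL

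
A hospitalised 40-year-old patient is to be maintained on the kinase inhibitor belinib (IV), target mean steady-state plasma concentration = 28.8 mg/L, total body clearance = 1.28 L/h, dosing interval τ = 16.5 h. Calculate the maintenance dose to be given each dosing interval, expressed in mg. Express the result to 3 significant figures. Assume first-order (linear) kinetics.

608 mg

At steady state, Dose/τ = Css × CL.
Dose = Css × CL × τ = 28.8 × 1.280 × 16.5 = 608.3 mg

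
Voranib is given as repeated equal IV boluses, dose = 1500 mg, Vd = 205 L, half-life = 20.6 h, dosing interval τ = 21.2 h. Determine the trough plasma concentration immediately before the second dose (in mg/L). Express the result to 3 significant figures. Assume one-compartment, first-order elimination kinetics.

3.59 mg/L

C₀ per dose = Dose / Vd = 1500 / 205 = 7.317 mg/L
k = ln2 / t½ = 0.693147 / 20.6 = 0.03365 h⁻¹
Fraction remaining after one interval: r = e^(−kτ) = e^(−0.03365 × 21.2) = 0.4900
Before dose 2, 1 dose has been given (aged 1τ).
C_trough = C₀ × r = 7.317 × 0.4900 = 3.585 mg/L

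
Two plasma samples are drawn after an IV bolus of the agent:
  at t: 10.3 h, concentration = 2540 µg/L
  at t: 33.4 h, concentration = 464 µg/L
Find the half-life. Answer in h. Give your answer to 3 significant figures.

k = ln(C₁/C₂) / (t₂ − t₁) = ln(2540/464) / (33.4 − 10.3)
  = 1.700 / 23.10 = 0.07359 h⁻¹
t½ = ln2 / k = 0.693147 / 0.07359 = 9.419 h

9.42 h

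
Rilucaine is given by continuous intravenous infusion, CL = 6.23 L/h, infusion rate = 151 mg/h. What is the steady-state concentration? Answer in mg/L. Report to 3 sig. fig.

24.2 mg/L

At steady state Css = R₀ / CL = 151 / 6.230 = 24.24 mg/L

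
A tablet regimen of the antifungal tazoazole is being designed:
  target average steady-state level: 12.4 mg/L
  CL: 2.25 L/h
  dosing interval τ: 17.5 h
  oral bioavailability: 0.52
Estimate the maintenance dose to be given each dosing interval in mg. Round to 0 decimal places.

At steady state, F × (Dose/τ) = Css × CL.
Dose = Css × CL × τ / F = 12.4 × 2.250 × 17.5 / 0.52 = 938.9 mg

939 mg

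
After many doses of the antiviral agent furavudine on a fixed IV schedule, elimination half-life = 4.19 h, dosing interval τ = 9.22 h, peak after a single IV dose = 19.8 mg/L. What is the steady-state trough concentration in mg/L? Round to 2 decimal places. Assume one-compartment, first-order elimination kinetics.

k = ln2 / t½ = 0.693147 / 4.19 = 0.1654 h⁻¹
e^(−kτ) = e^(−0.1654 × 9.22) = 0.2176
Accumulation ratio R = 1 / (1 − e^(−kτ)) = 1 / (1 − 0.2176) = 1.278
Steady-state trough = C₀ × R × e^(−kτ) = 19.8 × 1.278 × 0.2176 = 5.506 mg/L

5.51 mg/L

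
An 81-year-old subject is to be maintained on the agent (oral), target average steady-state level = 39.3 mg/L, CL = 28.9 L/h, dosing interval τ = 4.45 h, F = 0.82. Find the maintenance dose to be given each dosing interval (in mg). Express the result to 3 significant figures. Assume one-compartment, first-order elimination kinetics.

At steady state, F × (Dose/τ) = Css × CL.
Dose = Css × CL × τ / F = 39.3 × 28.90 × 4.45 / 0.82 = 6164 mg

6160 mg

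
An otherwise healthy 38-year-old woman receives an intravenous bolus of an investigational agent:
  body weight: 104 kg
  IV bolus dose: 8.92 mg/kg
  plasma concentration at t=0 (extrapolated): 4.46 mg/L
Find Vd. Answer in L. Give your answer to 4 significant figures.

Dose = 8.92 × 104 = 927.7 mg
Vd = Dose / C₀ = 927.7 / 4.46 = 208.0 L

208.0 L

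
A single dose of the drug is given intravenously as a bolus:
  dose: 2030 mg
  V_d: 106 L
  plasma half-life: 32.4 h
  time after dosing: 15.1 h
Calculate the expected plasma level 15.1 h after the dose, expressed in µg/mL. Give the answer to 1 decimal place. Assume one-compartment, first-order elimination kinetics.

C₀ = Dose / Vd = 2030 / 106 = 19.15 mg/L
k = ln2 / t½ = 0.693147 / 32.4 = 0.02139 h⁻¹
C = C₀ · e^(−k·t) = 19.15 × e^(−0.02139 × 15.1)
  = 19.15 × 0.7240 = 13.86 mg/L
(13.86 mg/L = 13.86 µg/mL)

13.9 µg/mL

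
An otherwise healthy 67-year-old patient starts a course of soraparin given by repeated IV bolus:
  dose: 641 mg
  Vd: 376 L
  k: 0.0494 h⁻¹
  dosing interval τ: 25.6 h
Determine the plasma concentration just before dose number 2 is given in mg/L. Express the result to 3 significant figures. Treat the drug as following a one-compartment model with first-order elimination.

0.481 mg/L

C₀ per dose = Dose / Vd = 641 / 376 = 1.705 mg/L
Fraction remaining after one interval: r = e^(−kτ) = e^(−0.04940 × 25.6) = 0.2823
Before dose 2, 1 dose has been given (aged 1τ).
C_trough = C₀ × r = 1.705 × 0.2823 = 0.4813 mg/L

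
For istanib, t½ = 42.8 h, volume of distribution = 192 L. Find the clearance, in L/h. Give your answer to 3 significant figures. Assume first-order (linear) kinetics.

k = ln2 / t½ = 0.693147 / 42.8 = 0.01620 h⁻¹
CL = k × Vd = 0.01620 × 192 = 3.110 L/h

3.11 L/h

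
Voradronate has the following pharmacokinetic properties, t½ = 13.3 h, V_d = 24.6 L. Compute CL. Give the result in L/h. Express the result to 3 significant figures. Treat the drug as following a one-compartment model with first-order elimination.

k = ln2 / t½ = 0.693147 / 13.3 = 0.05212 h⁻¹
CL = k × Vd = 0.05212 × 24.6 = 1.282 L/h

1.28 L/h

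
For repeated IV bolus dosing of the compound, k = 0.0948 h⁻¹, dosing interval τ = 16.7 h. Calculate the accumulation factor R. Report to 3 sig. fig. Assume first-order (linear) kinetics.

e^(−kτ) = e^(−0.09480 × 16.7) = 0.2053
Accumulation ratio R = 1 / (1 − e^(−kτ)) = 1 / (1 − 0.2053) = 1.258

1.26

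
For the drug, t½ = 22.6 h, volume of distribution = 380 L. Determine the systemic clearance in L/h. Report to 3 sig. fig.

11.7 L/h

k = ln2 / t½ = 0.693147 / 22.6 = 0.03067 h⁻¹
CL = k × Vd = 0.03067 × 380 = 11.65 L/h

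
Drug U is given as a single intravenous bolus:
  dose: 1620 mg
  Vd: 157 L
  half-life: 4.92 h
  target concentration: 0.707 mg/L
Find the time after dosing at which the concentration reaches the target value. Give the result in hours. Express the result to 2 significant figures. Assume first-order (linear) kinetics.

C₀ = Dose / Vd = 1620 / 157 = 10.32 mg/L
k = ln2 / t½ = 0.693147 / 4.92 = 0.1409 h⁻¹
t = ln(C₀ / C) / k = ln(10.32 / 0.707) / 0.1409
  = ln(14.60) / 0.1409 = 2.681 / 0.1409 = 19.03 h

19 h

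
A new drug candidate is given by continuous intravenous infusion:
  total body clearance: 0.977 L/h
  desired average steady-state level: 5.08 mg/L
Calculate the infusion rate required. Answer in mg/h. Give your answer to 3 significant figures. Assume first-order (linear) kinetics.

4.96 mg/h

At steady state, infusion rate R₀ = Css × CL = 5.08 × 0.9770 = 4.963 mg/h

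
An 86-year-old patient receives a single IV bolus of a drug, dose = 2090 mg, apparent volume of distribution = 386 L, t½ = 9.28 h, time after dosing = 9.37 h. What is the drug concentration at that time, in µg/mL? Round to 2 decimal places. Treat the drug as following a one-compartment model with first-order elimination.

C₀ = Dose / Vd = 2090 / 386 = 5.415 mg/L
k = ln2 / t½ = 0.693147 / 9.28 = 0.07469 h⁻¹
C = C₀ · e^(−k·t) = 5.415 × e^(−0.07469 × 9.37)
  = 5.415 × 0.4967 = 2.690 mg/L
(2.690 mg/L = 2.690 µg/mL)

2.69 µg/mL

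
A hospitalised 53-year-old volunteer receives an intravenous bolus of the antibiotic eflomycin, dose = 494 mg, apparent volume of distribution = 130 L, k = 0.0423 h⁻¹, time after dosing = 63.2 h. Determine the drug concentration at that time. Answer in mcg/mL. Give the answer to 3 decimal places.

0.262 mcg/mL

C₀ = Dose / Vd = 494.0 / 130 = 3.800 mg/L
C = C₀ · e^(−k·t) = 3.800 × e^(−0.04230 × 63.2)
  = 3.800 × 0.06902 = 0.2623 mg/L
(0.2623 mg/L = 0.2623 mcg/mL)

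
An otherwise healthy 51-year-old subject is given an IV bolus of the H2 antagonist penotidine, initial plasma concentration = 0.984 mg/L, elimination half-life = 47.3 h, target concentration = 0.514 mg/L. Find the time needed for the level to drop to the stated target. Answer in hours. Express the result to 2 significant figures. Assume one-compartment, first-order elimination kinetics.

44 h

k = ln2 / t½ = 0.693147 / 47.3 = 0.01465 h⁻¹
t = ln(C₀ / C) / k = ln(0.9840 / 0.514) / 0.01465
  = ln(1.914) / 0.01465 = 0.6492 / 0.01465 = 44.31 h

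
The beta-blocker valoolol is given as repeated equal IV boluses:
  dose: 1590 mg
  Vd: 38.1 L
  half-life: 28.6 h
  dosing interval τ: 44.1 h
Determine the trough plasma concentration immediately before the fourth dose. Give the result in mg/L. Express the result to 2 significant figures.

21 mg/L

C₀ per dose = Dose / Vd = 1590 / 38.1 = 41.73 mg/L
k = ln2 / t½ = 0.693147 / 28.6 = 0.02424 h⁻¹
Fraction remaining after one interval: r = e^(−kτ) = e^(−0.02424 × 44.1) = 0.3434
Before dose 4, 3 doses have been given (aged 1τ, 2τ, 3τ).
C_trough = C₀ × (r + r² + … + r^3) = C₀ × r(1−r^3)/(1−r)
        = 41.73 × 0.3434 × (1 − 0.04049) / (1 − 0.3434) = 20.94 mg/L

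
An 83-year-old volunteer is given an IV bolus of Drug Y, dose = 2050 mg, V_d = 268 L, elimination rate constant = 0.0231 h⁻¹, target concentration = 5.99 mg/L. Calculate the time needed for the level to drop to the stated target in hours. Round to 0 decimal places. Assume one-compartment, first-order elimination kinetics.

C₀ = Dose / Vd = 2050 / 268 = 7.649 mg/L
t = ln(C₀ / C) / k = ln(7.649 / 5.99) / 0.02310
  = ln(1.277) / 0.02310 = 0.2445 / 0.02310 = 10.58 h

11 h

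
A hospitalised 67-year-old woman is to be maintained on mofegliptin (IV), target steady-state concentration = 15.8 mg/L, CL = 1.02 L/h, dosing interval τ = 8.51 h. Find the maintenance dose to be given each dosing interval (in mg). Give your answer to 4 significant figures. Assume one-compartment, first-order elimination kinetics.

At steady state, Dose/τ = Css × CL.
Dose = Css × CL × τ = 15.8 × 1.020 × 8.51 = 137.1 mg

137.1 mg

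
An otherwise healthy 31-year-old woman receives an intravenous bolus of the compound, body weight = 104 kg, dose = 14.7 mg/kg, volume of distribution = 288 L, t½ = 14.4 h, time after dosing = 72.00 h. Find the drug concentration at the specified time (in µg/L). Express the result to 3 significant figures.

166 µg/L

Total dose = 14.7 × 104 = 1529 mg
C₀ = Dose / Vd = 1529 / 288 = 5.309 mg/L
k = ln2 / t½ = 0.693147 / 14.4 = 0.04814 h⁻¹
t / t½ = 72.00 / 14.4 = 5 half-lives
C = C₀ × (1/2)^5 = 5.309 × 0.03125 = 0.1659 mg/L
Convert: 0.1659 mg/L × 1000 = 165.9 µg/L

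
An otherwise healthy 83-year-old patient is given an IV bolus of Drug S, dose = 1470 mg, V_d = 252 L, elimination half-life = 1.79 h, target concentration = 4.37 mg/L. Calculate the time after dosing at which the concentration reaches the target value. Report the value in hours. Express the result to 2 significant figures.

C₀ = Dose / Vd = 1470 / 252 = 5.833 mg/L
k = ln2 / t½ = 0.693147 / 1.79 = 0.3872 h⁻¹
t = ln(C₀ / C) / k = ln(5.833 / 4.37) / 0.3872
  = ln(1.335) / 0.3872 = 0.2889 / 0.3872 = 0.7461 h

0.75 h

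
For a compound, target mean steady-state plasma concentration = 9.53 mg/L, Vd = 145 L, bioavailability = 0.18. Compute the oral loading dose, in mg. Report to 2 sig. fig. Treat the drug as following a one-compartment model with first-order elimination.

LD = Css × Vd / F = 9.53 × 145 / 0.18 = 7677 mg

7700 mg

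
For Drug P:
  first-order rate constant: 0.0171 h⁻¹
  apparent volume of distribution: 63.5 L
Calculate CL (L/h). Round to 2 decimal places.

1.09 L/h

CL = k × Vd = 0.0171 × 63.5 = 1.086 L/h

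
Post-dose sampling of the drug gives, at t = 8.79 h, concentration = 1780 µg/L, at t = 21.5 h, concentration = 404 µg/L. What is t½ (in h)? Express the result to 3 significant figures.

k = ln(C₁/C₂) / (t₂ − t₁) = ln(1780/404) / (21.5 − 8.79)
  = 1.483 / 12.71 = 0.1167 h⁻¹
t½ = ln2 / k = 0.693147 / 0.1167 = 5.940 h

5.94 h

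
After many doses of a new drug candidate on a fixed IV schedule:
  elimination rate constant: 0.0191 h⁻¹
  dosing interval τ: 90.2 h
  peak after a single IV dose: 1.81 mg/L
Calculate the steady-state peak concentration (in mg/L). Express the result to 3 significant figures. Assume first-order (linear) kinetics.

2.20 mg/L

e^(−kτ) = e^(−0.01910 × 90.2) = 0.1786
Accumulation ratio R = 1 / (1 − e^(−kτ)) = 1 / (1 − 0.1786) = 1.217
Steady-state peak = C₀ × R = 1.81 × 1.217 = 2.203 mg/L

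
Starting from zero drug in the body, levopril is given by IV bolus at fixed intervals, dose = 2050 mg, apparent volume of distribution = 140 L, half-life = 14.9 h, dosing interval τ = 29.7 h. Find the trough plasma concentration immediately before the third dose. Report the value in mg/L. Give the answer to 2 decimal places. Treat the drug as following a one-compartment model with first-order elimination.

C₀ per dose = Dose / Vd = 2050 / 140 = 14.64 mg/L
k = ln2 / t½ = 0.693147 / 14.9 = 0.04652 h⁻¹
Fraction remaining after one interval: r = e^(−kτ) = e^(−0.04652 × 29.7) = 0.2512
Before dose 3, 2 doses have been given (aged 1τ, 2τ).
C_trough = C₀ × (r + r²) = 14.64 × (0.2512 + 0.06310) = 4.601 mg/L

4.60 mg/L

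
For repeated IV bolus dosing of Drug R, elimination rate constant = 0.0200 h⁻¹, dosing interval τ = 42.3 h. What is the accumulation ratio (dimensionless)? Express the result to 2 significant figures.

e^(−kτ) = e^(−0.02000 × 42.3) = 0.4291
Accumulation ratio R = 1 / (1 − e^(−kτ)) = 1 / (1 − 0.4291) = 1.752

1.8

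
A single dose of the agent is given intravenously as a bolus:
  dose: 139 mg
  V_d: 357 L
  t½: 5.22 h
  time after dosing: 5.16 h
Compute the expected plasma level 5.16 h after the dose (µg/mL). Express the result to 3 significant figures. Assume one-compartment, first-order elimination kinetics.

0.196 µg/mL

C₀ = Dose / Vd = 139.0 / 357 = 0.3894 mg/L
k = ln2 / t½ = 0.693147 / 5.22 = 0.1328 h⁻¹
C = C₀ · e^(−k·t) = 0.3894 × e^(−0.1328 × 5.16)
  = 0.3894 × 0.5040 = 0.1963 mg/L
(0.1963 mg/L = 0.1963 µg/mL)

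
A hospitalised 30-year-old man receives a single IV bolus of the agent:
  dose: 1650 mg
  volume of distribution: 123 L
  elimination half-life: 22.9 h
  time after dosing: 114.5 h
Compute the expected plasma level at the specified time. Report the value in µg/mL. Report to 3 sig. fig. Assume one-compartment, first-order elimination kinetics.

C₀ = Dose / Vd = 1650 / 123 = 13.41 mg/L
k = ln2 / t½ = 0.693147 / 22.9 = 0.03027 h⁻¹
t / t½ = 114.5 / 22.9 = 5 half-lives
C = C₀ × (1/2)^5 = 13.41 × 0.03125 = 0.4191 mg/L
(0.4191 mg/L = 0.4191 µg/mL)

0.419 µg/mL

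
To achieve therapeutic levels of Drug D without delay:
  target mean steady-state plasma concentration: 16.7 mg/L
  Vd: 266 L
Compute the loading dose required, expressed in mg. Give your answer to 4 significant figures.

4442 mg

LD = Css × Vd = 16.7 × 266 = 4442 mg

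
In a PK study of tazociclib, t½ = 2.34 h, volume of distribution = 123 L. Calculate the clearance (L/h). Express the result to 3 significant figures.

k = ln2 / t½ = 0.693147 / 2.34 = 0.2962 h⁻¹
CL = k × Vd = 0.2962 × 123 = 36.43 L/h

36.4 L/h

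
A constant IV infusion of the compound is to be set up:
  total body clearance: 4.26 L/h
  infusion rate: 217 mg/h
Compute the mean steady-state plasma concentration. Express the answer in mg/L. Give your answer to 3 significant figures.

50.9 mg/L

At steady state Css = R₀ / CL = 217 / 4.260 = 50.94 mg/L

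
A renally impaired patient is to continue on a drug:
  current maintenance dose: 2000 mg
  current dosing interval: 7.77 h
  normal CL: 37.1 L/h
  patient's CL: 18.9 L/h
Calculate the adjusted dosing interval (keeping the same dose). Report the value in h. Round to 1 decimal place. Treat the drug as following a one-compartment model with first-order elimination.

15.3 h

To keep the same average steady-state level, dosing rate must scale with clearance.
CL ratio = 18.9 / 37.1 = 0.5094
New interval (same dose) = 7.77 / 0.5094 = 15.25 h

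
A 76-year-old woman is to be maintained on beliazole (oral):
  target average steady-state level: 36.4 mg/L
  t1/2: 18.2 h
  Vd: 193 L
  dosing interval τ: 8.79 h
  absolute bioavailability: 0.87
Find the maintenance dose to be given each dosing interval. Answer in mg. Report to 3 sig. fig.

2700 mg

k = ln2 / t½ = 0.693147 / 18.2 = 0.03809 h⁻¹
CL = k × Vd = 0.03809 × 193 = 7.351 L/h
At steady state, F × (Dose/τ) = Css × CL.
Dose = Css × CL × τ / F = 36.4 × 7.351 × 8.79 / 0.87 = 2703 mg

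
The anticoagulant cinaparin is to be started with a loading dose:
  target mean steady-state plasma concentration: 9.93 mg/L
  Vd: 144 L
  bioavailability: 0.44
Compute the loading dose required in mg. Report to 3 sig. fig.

3250 mg

LD = Css × Vd / F = 9.93 × 144 / 0.44 = 3250 mg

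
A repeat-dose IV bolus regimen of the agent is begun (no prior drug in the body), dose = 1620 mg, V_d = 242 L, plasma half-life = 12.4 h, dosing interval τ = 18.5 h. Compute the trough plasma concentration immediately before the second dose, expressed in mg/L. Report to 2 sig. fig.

C₀ per dose = Dose / Vd = 1620 / 242 = 6.694 mg/L
k = ln2 / t½ = 0.693147 / 12.4 = 0.05590 h⁻¹
Fraction remaining after one interval: r = e^(−kτ) = e^(−0.05590 × 18.5) = 0.3555
Before dose 2, 1 dose has been given (aged 1τ).
C_trough = C₀ × r = 6.694 × 0.3555 = 2.380 mg/L

2.4 mg/L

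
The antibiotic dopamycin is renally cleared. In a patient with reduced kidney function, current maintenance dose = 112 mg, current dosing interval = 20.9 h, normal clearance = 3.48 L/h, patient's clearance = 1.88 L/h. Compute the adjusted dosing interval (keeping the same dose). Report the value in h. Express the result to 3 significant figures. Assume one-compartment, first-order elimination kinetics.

38.7 h

To keep the same average steady-state level, dosing rate must scale with clearance.
CL ratio = 1.88 / 3.48 = 0.5402
New interval (same dose) = 20.9 / 0.5402 = 38.69 h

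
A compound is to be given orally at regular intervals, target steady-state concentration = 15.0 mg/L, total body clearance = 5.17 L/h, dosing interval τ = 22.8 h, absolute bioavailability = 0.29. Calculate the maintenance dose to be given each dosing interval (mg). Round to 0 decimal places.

At steady state, F × (Dose/τ) = Css × CL.
Dose = Css × CL × τ / F = 15.0 × 5.170 × 22.8 / 0.29 = 6097 mg

6097 mg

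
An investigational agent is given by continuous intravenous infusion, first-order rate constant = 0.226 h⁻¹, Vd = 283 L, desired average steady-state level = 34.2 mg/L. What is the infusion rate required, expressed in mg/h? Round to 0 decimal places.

CL = k × Vd = 0.2260 × 283 = 63.96 L/h
At steady state, infusion rate R₀ = Css × CL = 34.2 × 63.96 = 2187 mg/h

2187 mg/h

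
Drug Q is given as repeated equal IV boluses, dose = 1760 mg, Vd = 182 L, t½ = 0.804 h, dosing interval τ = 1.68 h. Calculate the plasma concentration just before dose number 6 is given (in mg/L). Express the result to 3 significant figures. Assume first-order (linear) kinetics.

C₀ per dose = Dose / Vd = 1760 / 182 = 9.670 mg/L
k = ln2 / t½ = 0.693147 / 0.804 = 0.8621 h⁻¹
Fraction remaining after one interval: r = e^(−kτ) = e^(−0.8621 × 1.68) = 0.2350
Before dose 6, 5 doses have been given (aged 1τ, 2τ, 3τ, 4τ, 5τ).
C_trough = C₀ × (r + r² + … + r^5) = C₀ × r(1−r^5)/(1−r)
        = 9.670 × 0.2350 × (1 − 0.0007167) / (1 − 0.2350) = 2.968 mg/L

2.97 mg/L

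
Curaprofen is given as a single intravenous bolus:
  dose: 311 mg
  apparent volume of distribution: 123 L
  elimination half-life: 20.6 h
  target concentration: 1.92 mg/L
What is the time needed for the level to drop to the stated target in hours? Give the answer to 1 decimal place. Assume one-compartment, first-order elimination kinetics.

8.2 h

C₀ = Dose / Vd = 311.0 / 123 = 2.528 mg/L
k = ln2 / t½ = 0.693147 / 20.6 = 0.03365 h⁻¹
t = ln(C₀ / C) / k = ln(2.528 / 1.92) / 0.03365
  = ln(1.317) / 0.03365 = 0.2754 / 0.03365 = 8.184 h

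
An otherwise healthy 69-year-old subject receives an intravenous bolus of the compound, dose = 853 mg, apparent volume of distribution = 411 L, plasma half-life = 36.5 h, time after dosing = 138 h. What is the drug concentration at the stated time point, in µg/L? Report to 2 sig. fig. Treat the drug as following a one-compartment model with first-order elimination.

150 µg/L

C₀ = Dose / Vd = 853.0 / 411 = 2.075 mg/L
k = ln2 / t½ = 0.693147 / 36.5 = 0.01899 h⁻¹
C = C₀ · e^(−k·t) = 2.075 × e^(−0.01899 × 138)
  = 2.075 × 0.07276 = 0.1510 mg/L
Convert: 0.1510 mg/L × 1000 = 151.0 µg/L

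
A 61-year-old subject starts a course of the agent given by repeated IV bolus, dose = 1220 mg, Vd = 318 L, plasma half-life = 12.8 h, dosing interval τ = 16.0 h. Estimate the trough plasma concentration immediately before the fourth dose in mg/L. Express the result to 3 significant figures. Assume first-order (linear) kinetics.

2.58 mg/L

C₀ per dose = Dose / Vd = 1220 / 318 = 3.836 mg/L
k = ln2 / t½ = 0.693147 / 12.8 = 0.05415 h⁻¹
Fraction remaining after one interval: r = e^(−kτ) = e^(−0.05415 × 16.0) = 0.4205
Before dose 4, 3 doses have been given (aged 1τ, 2τ, 3τ).
C_trough = C₀ × (r + r² + … + r^3) = C₀ × r(1−r^3)/(1−r)
        = 3.836 × 0.4205 × (1 − 0.07435) / (1 − 0.4205) = 2.577 mg/L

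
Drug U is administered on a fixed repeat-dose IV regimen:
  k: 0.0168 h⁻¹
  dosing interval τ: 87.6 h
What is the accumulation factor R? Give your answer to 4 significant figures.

e^(−kτ) = e^(−0.01680 × 87.6) = 0.2295
Accumulation ratio R = 1 / (1 − e^(−kτ)) = 1 / (1 − 0.2295) = 1.298

1.298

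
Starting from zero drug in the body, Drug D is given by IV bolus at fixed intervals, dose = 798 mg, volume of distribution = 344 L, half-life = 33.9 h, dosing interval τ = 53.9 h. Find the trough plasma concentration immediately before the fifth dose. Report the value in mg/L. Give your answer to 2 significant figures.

1.1 mg/L

C₀ per dose = Dose / Vd = 798 / 344 = 2.320 mg/L
k = ln2 / t½ = 0.693147 / 33.9 = 0.02045 h⁻¹
Fraction remaining after one interval: r = e^(−kτ) = e^(−0.02045 × 53.9) = 0.3321
Before dose 5, 4 doses have been given (aged 1τ, 2τ, 3τ, 4τ).
C_trough = C₀ × (r + r² + … + r^4) = C₀ × r(1−r^4)/(1−r)
        = 2.320 × 0.3321 × (1 − 0.01216) / (1 − 0.3321) = 1.140 mg/L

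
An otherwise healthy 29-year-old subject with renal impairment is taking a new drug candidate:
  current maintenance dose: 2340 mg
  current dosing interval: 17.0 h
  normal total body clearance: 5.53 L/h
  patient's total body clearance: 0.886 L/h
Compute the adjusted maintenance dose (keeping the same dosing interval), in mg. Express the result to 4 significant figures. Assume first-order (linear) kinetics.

374.9 mg

To keep the same average steady-state level, dosing rate must scale with clearance.
CL ratio = 0.886 / 5.53 = 0.1602
New dose (same interval) = 2340 × 0.1602 = 374.9 mg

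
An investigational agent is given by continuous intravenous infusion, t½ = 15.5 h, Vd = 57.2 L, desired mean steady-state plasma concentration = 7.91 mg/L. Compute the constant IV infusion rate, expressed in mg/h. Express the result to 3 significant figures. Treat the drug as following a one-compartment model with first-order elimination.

k = ln2 / t½ = 0.693147 / 15.5 = 0.04472 h⁻¹
CL = k × Vd = 0.04472 × 57.2 = 2.558 L/h
At steady state, infusion rate R₀ = Css × CL = 7.91 × 2.558 = 20.23 mg/h

20.2 mg/h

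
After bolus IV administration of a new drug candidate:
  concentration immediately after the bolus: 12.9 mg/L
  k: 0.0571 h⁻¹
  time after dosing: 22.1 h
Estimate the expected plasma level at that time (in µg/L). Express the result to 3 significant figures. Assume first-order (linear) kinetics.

3650 µg/L

C = C₀ · e^(−k·t) = 12.90 × e^(−0.05710 × 22.1)
  = 12.90 × 0.2831 = 3.652 mg/L
Convert: 3.652 mg/L × 1000 = 3652 µg/L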